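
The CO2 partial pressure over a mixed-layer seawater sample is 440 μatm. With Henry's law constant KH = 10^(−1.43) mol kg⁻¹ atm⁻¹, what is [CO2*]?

[CO2*] = 16.3 μmol/kg

KH = 10^(−1.43) = 3.715×10^-2 mol kg⁻¹ atm⁻¹
[CO2*] = KH · pCO2 = 3.715×10^-2 × 440×10^-6 atm = 1.63×10^-5 mol/kg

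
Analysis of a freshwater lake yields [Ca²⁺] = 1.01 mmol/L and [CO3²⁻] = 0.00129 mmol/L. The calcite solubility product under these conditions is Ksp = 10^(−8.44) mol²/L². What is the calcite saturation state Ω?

Ω = 0.359

Ksp = 10^(−8.44) = 3.631×10^-9
Ω = [Ca²⁺][CO3²⁻]/Ksp = (1.01×10^-3)(0.00129×10^-3) / 3.631×10^-9 = 0.359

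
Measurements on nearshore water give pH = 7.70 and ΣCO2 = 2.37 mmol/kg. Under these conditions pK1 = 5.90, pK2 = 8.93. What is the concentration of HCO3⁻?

α₁ = 1 / (1 + [H⁺]/K1 + K2/[H⁺]) = 1 / (1 + 10^-1.80 + 10^-1.23)
   = 1 / (1 + 0.015849 + 0.058884) = 1/1.0747 = 0.9305
[HCO3⁻] = α₁ × DIC = 0.9305 × 2.37 = 2.21 mmol/kg

[HCO3⁻] = 2.21 mmol/kg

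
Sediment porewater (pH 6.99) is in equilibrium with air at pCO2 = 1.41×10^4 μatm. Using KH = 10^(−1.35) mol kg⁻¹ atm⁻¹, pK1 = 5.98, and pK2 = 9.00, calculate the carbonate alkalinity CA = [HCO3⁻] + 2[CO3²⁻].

CA = 6.57 mmol/kg

[CO2*] = KH · pCO2 = 10^(−1.35) × 1.41×10^4×10^-6 = 6.298×10^-4 mol/kg
α₀ = 1/(1 + K1/[H⁺] + K1K2/[H⁺]²) = 1/(1 + 10^+1.01 + 10^-1.00) = 0.08824
DIC = [CO2*]/α₀ = 6.298×10^-4 / 0.08824 = 7.138 mmol/kg
CA = (α₁ + 2α₂)·DIC = (0.9029 + 2×0.008824) × 7.138 = 6.57 mmol/kg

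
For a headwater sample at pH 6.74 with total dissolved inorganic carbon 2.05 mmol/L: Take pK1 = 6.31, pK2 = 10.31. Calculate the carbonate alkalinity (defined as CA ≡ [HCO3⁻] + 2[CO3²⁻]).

CA = [HCO3⁻] + 2[CO3²⁻] = (α₁ + 2α₂)·DIC
At pH 6.74: [H⁺]/K1 = 10^-0.43 = 0.37154, K2/[H⁺] = 10^-3.57 = 0.00026915
α₁ = 1/(1 + 0.37154 + 0.00026915) = 1/1.3718 = 0.7290; α₂ = α₁·K2/[H⁺] = 0.0001962
α₁ + 2α₂ = 0.7294
CA = 0.7294 × 2.05 = 1.50 mmol/L

CA = 1.50 mmol/L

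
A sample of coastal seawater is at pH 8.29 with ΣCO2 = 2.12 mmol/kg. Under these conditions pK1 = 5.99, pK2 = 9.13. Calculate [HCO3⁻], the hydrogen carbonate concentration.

[HCO3⁻] = 1.84 mmol/kg

α₁ = 1 / (1 + [H⁺]/K1 + K2/[H⁺]) = 1 / (1 + 10^-2.30 + 10^-0.84)
   = 1 / (1 + 0.0050119 + 0.14454) = 1/1.1496 = 0.8699
[HCO3⁻] = α₁ × DIC = 0.8699 × 2.12 = 1.84 mmol/kg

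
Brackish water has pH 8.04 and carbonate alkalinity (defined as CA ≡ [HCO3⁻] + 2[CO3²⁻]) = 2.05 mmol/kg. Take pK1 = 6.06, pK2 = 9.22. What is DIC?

DIC = 1.95 mmol/kg

CA = [HCO3⁻] + 2[CO3²⁻] = (α₁ + 2α₂)·DIC
At pH 8.04: [H⁺]/K1 = 10^-1.98 = 0.010471, K2/[H⁺] = 10^-1.18 = 0.066069
α₁ = 1/(1 + 0.010471 + 0.066069) = 1/1.0765 = 0.9289; α₂ = α₁·K2/[H⁺] = 0.06137
α₁ + 2α₂ = 1.0516
DIC = CA / (α₁ + 2α₂) = 2.05 / 1.0516 = 1.95 mmol/kg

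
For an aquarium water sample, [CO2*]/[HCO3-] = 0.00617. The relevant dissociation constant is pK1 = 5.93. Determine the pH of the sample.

From K1 = [H⁺][HCO3-]/[CO2*]:  pH = pK1 − log₁₀([CO2*]/[HCO3-])
log₁₀(0.00617) = -2.210
pH = 5.93 − (-2.210) = 8.14

pH = 8.14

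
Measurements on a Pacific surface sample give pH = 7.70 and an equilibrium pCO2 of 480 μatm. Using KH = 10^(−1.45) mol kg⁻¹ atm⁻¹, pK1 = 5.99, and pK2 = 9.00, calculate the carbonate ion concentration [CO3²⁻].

[CO3²⁻] = 0.0438 mmol/kg

[CO2*] = KH · pCO2 = 10^(−1.45) × 480×10^-6 = 1.703×10^-5 mol/kg
α₀ = 1/(1 + K1/[H⁺] + K1K2/[H⁺]²) = 1/(1 + 10^+1.71 + 10^+0.41) = 0.01823
DIC = [CO2*]/α₀ = 1.703×10^-5 / 0.01823 = 0.9343 mmol/kg
[CO3²⁻] = α₂·DIC; α₂ = 0.04686, so [CO3²⁻] = 0.04686 × 0.9343 = 0.0438 mmol/kg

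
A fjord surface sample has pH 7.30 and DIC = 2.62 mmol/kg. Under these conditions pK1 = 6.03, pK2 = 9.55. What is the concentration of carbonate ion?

[CO3²⁻] = 13.9 μmol/kg

α₂ = 1 / (1 + [H⁺]/K2 + [H⁺]²/(K1K2)) = 1 / (1 + 10^+2.25 + 10^+0.98)
   = 1 / (1 + 177.83 + 9.5499) = 1/188.38 = 0.005308
[CO3²⁻] = α₂ × DIC = 0.005308 × 2.62 = 0.0139 mmol/kg = 13.9 μmol/kg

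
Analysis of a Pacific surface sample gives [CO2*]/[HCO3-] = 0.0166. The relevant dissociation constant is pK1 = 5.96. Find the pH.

pH = 7.74

From K1 = [H⁺][HCO3-]/[CO2*]:  pH = pK1 − log₁₀([CO2*]/[HCO3-])
log₁₀(0.0166) = -1.780
pH = 5.96 − (-1.780) = 7.74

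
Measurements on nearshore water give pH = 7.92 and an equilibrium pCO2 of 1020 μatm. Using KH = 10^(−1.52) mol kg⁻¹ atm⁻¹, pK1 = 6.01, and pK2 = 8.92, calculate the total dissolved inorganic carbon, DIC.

[CO2*] = KH · pCO2 = 10^(−1.52) × 1020×10^-6 = 3.080×10^-5 mol/kg
α₀ = 1/(1 + K1/[H⁺] + K1K2/[H⁺]²) = 1/(1 + 10^+1.91 + 10^+0.91) = 0.01106
DIC = [CO2*]/α₀ = 3.080×10^-5 / 0.01106 = 2.78 mmol/kg

DIC = 2.78 mmol/kg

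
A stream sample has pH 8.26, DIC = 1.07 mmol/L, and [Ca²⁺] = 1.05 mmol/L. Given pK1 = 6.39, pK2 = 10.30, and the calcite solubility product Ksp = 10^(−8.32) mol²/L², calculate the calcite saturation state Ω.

α₂ = 1 / (1 + [H⁺]/K2 + [H⁺]²/(K1K2)) = 1 / (1 + 10^+2.04 + 10^+0.17)
   = 1 / (1 + 109.65 + 1.4791) = 1/112.13 = 0.008918
[CO3²⁻] = α₂ × DIC = 0.008918 × 1.07 = 0.009543 mmol/L = 9.543 μmol/L
Ksp = 10^(−8.32) = 4.786×10^-9
Ω = [Ca²⁺][CO3²⁻]/Ksp = (1.05×10^-3)(9.543×10^-6) / 4.786×10^-9 = 2.09

Ω = 2.09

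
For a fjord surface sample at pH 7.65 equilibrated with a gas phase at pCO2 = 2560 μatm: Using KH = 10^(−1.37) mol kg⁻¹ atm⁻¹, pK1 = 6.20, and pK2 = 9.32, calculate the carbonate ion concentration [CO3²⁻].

[CO3²⁻] = 0.0658 mmol/kg

[CO2*] = KH · pCO2 = 10^(−1.37) × 2560×10^-6 = 1.092×10^-4 mol/kg
α₀ = 1/(1 + K1/[H⁺] + K1K2/[H⁺]²) = 1/(1 + 10^+1.45 + 10^-0.22) = 0.03357
DIC = [CO2*]/α₀ = 1.092×10^-4 / 0.03357 = 3.253 mmol/kg
[CO3²⁻] = α₂·DIC; α₂ = 0.02023, so [CO3²⁻] = 0.02023 × 3.253 = 0.0658 mmol/kg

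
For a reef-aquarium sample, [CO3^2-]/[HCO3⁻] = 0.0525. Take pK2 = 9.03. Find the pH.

pH = 7.75

From K2 = [H⁺][CO3^2-]/[HCO3⁻]:  pH = pK2 + log₁₀([CO3^2-]/[HCO3⁻])
log₁₀(0.0525) = -1.280
pH = 9.03 + (-1.280) = 7.75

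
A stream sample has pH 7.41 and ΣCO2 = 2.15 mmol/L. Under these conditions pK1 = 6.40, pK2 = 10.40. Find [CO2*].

[CO2*] = 0.191 mmol/L

α₀ = 1 / (1 + K1/[H⁺] + K1K2/[H⁺]²) = 1 / (1 + 10^+1.01 + 10^-1.98)
   = 1 / (1 + 10.233 + 0.010471) = 1/11.243 = 0.08894
[CO2*] = α₀ × DIC = 0.08894 × 2.15 = 0.191 mmol/L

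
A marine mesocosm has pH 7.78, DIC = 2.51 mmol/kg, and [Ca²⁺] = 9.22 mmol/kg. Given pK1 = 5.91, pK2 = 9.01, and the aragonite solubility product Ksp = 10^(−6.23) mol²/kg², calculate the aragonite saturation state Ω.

α₂ = 1 / (1 + [H⁺]/K2 + [H⁺]²/(K1K2)) = 1 / (1 + 10^+1.23 + 10^-0.64)
   = 1 / (1 + 16.982 + 0.22909) = 1/18.212 = 0.05491
[CO3²⁻] = α₂ × DIC = 0.05491 × 2.51 = 0.1378 mmol/kg
Ksp = 10^(−6.23) = 5.888×10^-7
Ω = [Ca²⁺][CO3²⁻]/Ksp = (9.22×10^-3)(1.378×10^-4) / 5.888×10^-7 = 2.16

Ω = 2.16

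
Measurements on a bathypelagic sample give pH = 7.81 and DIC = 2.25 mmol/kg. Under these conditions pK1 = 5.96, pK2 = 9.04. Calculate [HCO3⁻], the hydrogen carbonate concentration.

[HCO3⁻] = 2.10 mmol/kg

α₁ = 1 / (1 + [H⁺]/K1 + K2/[H⁺]) = 1 / (1 + 10^-1.85 + 10^-1.23)
   = 1 / (1 + 0.014125 + 0.058884) = 1/1.0730 = 0.9320
[HCO3⁻] = α₁ × DIC = 0.9320 × 2.25 = 2.10 mmol/kg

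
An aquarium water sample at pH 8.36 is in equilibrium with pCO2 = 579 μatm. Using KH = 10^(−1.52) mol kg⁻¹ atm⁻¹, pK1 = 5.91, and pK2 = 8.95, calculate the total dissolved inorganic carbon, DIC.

[CO2*] = KH · pCO2 = 10^(−1.52) × 579×10^-6 = 1.749×10^-5 mol/kg
α₀ = 1/(1 + K1/[H⁺] + K1K2/[H⁺]²) = 1/(1 + 10^+2.45 + 10^+1.86) = 0.002815
DIC = [CO2*]/α₀ = 1.749×10^-5 / 0.002815 = 6.21 mmol/kg

DIC = 6.21 mmol/kg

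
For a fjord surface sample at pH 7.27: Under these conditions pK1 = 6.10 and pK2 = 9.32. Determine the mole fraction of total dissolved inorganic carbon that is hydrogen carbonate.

α₁ = 1 / (1 + [H⁺]/K1 + K2/[H⁺]) = 1 / (1 + 10^-1.17 + 10^-2.05)
   = 1 / (1 + 0.067608 + 0.0089125) = 1/1.0765 = 0.9289

α₁ = 0.929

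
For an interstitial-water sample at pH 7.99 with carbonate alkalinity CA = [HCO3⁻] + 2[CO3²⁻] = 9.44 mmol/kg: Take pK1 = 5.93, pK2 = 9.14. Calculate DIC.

DIC = 8.93 mmol/kg

CA = [HCO3⁻] + 2[CO3²⁻] = (α₁ + 2α₂)·DIC
At pH 7.99: [H⁺]/K1 = 10^-2.06 = 0.0087096, K2/[H⁺] = 10^-1.15 = 0.070795
α₁ = 1/(1 + 0.0087096 + 0.070795) = 1/1.0795 = 0.9264; α₂ = α₁·K2/[H⁺] = 0.06558
α₁ + 2α₂ = 1.0575
DIC = CA / (α₁ + 2α₂) = 9.44 / 1.0575 = 8.93 mmol/kg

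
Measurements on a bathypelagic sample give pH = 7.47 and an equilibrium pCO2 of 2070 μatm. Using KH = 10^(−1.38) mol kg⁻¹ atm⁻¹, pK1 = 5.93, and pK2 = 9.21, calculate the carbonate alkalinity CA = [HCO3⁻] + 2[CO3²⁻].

CA = 3.10 mmol/kg

[CO2*] = KH · pCO2 = 10^(−1.38) × 2070×10^-6 = 8.629×10^-5 mol/kg
α₀ = 1/(1 + K1/[H⁺] + K1K2/[H⁺]²) = 1/(1 + 10^+1.54 + 10^-0.20) = 0.02754
DIC = [CO2*]/α₀ = 8.629×10^-5 / 0.02754 = 3.133 mmol/kg
CA = (α₁ + 2α₂)·DIC = (0.9551 + 2×0.01738) × 3.133 = 3.10 mmol/kg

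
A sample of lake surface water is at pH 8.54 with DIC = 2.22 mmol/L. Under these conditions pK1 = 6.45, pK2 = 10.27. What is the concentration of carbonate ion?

[CO3²⁻] = 0.0403 mmol/L

α₂ = 1 / (1 + [H⁺]/K2 + [H⁺]²/(K1K2)) = 1 / (1 + 10^+1.73 + 10^-0.36)
   = 1 / (1 + 53.703 + 0.43652) = 1/55.140 = 0.01814
[CO3²⁻] = α₂ × DIC = 0.01814 × 2.22 = 0.0403 mmol/L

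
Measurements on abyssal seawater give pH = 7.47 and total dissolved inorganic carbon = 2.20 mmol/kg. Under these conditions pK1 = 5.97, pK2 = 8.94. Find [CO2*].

α₀ = 1 / (1 + K1/[H⁺] + K1K2/[H⁺]²) = 1 / (1 + 10^+1.50 + 10^+0.03)
   = 1 / (1 + 31.623 + 1.0715) = 1/33.694 = 0.02968
[CO2*] = α₀ × DIC = 0.02968 × 2.20 = 0.0653 mmol/kg

[CO2*] = 0.0653 mmol/kg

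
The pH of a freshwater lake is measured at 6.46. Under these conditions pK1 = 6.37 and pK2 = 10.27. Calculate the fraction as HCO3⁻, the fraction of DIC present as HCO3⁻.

α₁ = 0.552

α₁ = 1 / (1 + [H⁺]/K1 + K2/[H⁺]) = 1 / (1 + 10^-0.09 + 10^-3.81)
   = 1 / (1 + 0.81283 + 0.00015488) = 1/1.8130 = 0.5516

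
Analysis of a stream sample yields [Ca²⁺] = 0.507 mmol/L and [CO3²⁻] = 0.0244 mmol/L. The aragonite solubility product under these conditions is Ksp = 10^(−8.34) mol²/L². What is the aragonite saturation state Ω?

Ksp = 10^(−8.34) = 4.571×10^-9
Ω = [Ca²⁺][CO3²⁻]/Ksp = (0.507×10^-3)(0.0244×10^-3) / 4.571×10^-9 = 2.71

Ω = 2.71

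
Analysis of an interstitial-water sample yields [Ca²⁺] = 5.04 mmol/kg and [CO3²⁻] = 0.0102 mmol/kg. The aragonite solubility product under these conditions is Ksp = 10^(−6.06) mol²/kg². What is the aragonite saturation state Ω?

Ω = 0.0590

Ksp = 10^(−6.06) = 8.710×10^-7
Ω = [Ca²⁺][CO3²⁻]/Ksp = (5.04×10^-3)(0.0102×10^-3) / 8.710×10^-7 = 0.0590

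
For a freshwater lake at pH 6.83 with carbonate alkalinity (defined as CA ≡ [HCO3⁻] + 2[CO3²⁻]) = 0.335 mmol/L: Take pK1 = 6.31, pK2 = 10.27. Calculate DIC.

DIC = 0.436 mmol/L

CA = [HCO3⁻] + 2[CO3²⁻] = (α₁ + 2α₂)·DIC
At pH 6.83: [H⁺]/K1 = 10^-0.52 = 0.30200, K2/[H⁺] = 10^-3.44 = 0.00036308
α₁ = 1/(1 + 0.30200 + 0.00036308) = 1/1.3024 = 0.7678; α₂ = α₁·K2/[H⁺] = 0.0002788
α₁ + 2α₂ = 0.7684
DIC = CA / (α₁ + 2α₂) = 0.335 / 0.7684 = 0.436 mmol/L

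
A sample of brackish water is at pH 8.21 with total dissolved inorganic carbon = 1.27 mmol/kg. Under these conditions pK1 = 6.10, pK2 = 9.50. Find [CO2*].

α₀ = 1 / (1 + K1/[H⁺] + K1K2/[H⁺]²) = 1 / (1 + 10^+2.11 + 10^+0.82)
   = 1 / (1 + 128.82 + 6.6069) = 1/136.43 = 0.007330
[CO2*] = α₀ × DIC = 0.007330 × 1.27 = 0.00931 mmol/kg = 9.31 μmol/kg

[CO2*] = 9.31 μmol/kg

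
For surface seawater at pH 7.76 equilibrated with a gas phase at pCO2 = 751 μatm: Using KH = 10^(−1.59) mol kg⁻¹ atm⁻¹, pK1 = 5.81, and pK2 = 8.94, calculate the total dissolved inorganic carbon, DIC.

DIC = 1.85 mmol/kg

[CO2*] = KH · pCO2 = 10^(−1.59) × 751×10^-6 = 1.930×10^-5 mol/kg
α₀ = 1/(1 + K1/[H⁺] + K1K2/[H⁺]²) = 1/(1 + 10^+1.95 + 10^+0.77) = 0.01042
DIC = [CO2*]/α₀ = 1.930×10^-5 / 0.01042 = 1.85 mmol/kg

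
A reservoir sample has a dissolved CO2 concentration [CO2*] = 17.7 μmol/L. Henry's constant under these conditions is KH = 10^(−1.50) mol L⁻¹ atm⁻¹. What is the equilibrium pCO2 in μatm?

KH = 10^(−1.50) = 3.162×10^-2 mol L⁻¹ atm⁻¹
pCO2 = [CO2*]/KH = 17.7×10^-6 / 3.162×10^-2 = 5.60×10^-4 atm = 560 μatm

pCO2 = 560 μatm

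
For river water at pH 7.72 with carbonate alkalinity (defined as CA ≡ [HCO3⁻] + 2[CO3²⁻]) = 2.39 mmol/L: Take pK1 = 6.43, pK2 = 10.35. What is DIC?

CA = [HCO3⁻] + 2[CO3²⁻] = (α₁ + 2α₂)·DIC
At pH 7.72: [H⁺]/K1 = 10^-1.29 = 0.051286, K2/[H⁺] = 10^-2.63 = 0.0023442
α₁ = 1/(1 + 0.051286 + 0.0023442) = 1/1.0536 = 0.9491; α₂ = α₁·K2/[H⁺] = 0.002225
α₁ + 2α₂ = 0.9535
DIC = CA / (α₁ + 2α₂) = 2.39 / 0.9535 = 2.51 mmol/L

DIC = 2.51 mmol/L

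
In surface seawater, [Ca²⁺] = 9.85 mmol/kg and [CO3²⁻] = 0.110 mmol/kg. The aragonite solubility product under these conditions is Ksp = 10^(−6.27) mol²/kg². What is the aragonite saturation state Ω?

Ω = 2.02

Ksp = 10^(−6.27) = 5.370×10^-7
Ω = [Ca²⁺][CO3²⁻]/Ksp = (9.85×10^-3)(0.110×10^-3) / 5.370×10^-7 = 2.02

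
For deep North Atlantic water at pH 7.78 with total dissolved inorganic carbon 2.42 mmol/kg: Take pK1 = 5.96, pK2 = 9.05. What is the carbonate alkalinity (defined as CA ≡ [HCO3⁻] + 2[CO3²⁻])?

CA = [HCO3⁻] + 2[CO3²⁻] = (α₁ + 2α₂)·DIC
At pH 7.78: [H⁺]/K1 = 10^-1.82 = 0.015136, K2/[H⁺] = 10^-1.27 = 0.053703
α₁ = 1/(1 + 0.015136 + 0.053703) = 1/1.0688 = 0.9356; α₂ = α₁·K2/[H⁺] = 0.05024
α₁ + 2α₂ = 1.0361
CA = 1.0361 × 2.42 = 2.51 mmol/kg

CA = 2.51 mmol/kg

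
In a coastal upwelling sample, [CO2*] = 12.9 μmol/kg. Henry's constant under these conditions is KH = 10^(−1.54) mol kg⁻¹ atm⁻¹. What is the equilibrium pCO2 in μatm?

KH = 10^(−1.54) = 2.884×10^-2 mol kg⁻¹ atm⁻¹
pCO2 = [CO2*]/KH = 12.9×10^-6 / 2.884×10^-2 = 4.47×10^-4 atm = 447 μatm

pCO2 = 447 μatm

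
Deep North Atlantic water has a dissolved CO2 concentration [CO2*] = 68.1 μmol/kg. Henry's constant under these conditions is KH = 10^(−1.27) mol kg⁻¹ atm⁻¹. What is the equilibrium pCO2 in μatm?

KH = 10^(−1.27) = 5.370×10^-2 mol kg⁻¹ atm⁻¹
pCO2 = [CO2*]/KH = 68.1×10^-6 / 5.370×10^-2 = 1.27×10^-3 atm = 1270 μatm

pCO2 = 1270 μatm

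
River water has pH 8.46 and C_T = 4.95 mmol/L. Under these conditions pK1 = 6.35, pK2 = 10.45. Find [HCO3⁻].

[HCO3⁻] = 4.86 mmol/L

α₁ = 1 / (1 + [H⁺]/K1 + K2/[H⁺]) = 1 / (1 + 10^-2.11 + 10^-1.99)
   = 1 / (1 + 0.0077625 + 0.010233) = 1/1.0180 = 0.9823
[HCO3⁻] = α₁ × DIC = 0.9823 × 4.95 = 4.86 mmol/L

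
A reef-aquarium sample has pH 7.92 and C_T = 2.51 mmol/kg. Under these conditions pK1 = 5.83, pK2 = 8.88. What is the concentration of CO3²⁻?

[CO3²⁻] = 0.246 mmol/kg

α₂ = 1 / (1 + [H⁺]/K2 + [H⁺]²/(K1K2)) = 1 / (1 + 10^+0.96 + 10^-1.13)
   = 1 / (1 + 9.1201 + 0.074131) = 1/10.194 = 0.09809
[CO3²⁻] = α₂ × DIC = 0.09809 × 2.51 = 0.246 mmol/kg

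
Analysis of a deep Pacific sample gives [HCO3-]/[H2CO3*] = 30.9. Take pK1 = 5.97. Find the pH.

pH = 7.46

From K1 = [H⁺][HCO3-]/[H2CO3*]:  pH = pK1 + log₁₀([HCO3-]/[H2CO3*])
log₁₀(30.9) = +1.490
pH = 5.97 + (+1.490) = 7.46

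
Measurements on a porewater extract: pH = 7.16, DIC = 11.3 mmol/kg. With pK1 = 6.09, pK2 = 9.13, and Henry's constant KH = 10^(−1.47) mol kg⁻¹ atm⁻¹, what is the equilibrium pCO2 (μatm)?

pCO2 = 2.59×10^4 μatm

α₀ = 1 / (1 + K1/[H⁺] + K1K2/[H⁺]²) = 1 / (1 + 10^+1.07 + 10^-0.90)
   = 1 / (1 + 11.749 + 0.12589) = 1/12.875 = 0.07767
[CO2*] = α₀ × DIC = 0.07767 × 11.3 = 0.8777 mmol/kg
pCO2 = [CO2*]/KH = 8.777×10^-4 / 3.388×10^-2 = 2.59×10^4 μatm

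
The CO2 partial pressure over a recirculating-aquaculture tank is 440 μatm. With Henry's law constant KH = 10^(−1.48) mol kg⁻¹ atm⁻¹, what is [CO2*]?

[CO2*] = 14.6 μmol/kg

KH = 10^(−1.48) = 3.311×10^-2 mol kg⁻¹ atm⁻¹
[CO2*] = KH · pCO2 = 3.311×10^-2 × 440×10^-6 atm = 1.46×10^-5 mol/kg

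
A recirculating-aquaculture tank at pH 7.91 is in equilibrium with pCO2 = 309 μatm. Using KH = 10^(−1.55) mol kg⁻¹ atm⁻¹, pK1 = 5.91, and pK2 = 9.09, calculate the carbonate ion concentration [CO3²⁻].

[CO3²⁻] = 0.0575 mmol/kg

[CO2*] = KH · pCO2 = 10^(−1.55) × 309×10^-6 = 8.709×10^-6 mol/kg
α₀ = 1/(1 + K1/[H⁺] + K1K2/[H⁺]²) = 1/(1 + 10^+2.00 + 10^+0.82) = 0.009293
DIC = [CO2*]/α₀ = 8.709×10^-6 / 0.009293 = 0.9371 mmol/kg
[CO3²⁻] = α₂·DIC; α₂ = 0.06140, so [CO3²⁻] = 0.06140 × 0.9371 = 0.0575 mmol/kg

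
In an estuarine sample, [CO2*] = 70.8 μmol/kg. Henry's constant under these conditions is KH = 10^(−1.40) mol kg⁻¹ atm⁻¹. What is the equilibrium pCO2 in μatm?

KH = 10^(−1.40) = 3.981×10^-2 mol kg⁻¹ atm⁻¹
pCO2 = [CO2*]/KH = 70.8×10^-6 / 3.981×10^-2 = 1.78×10^-3 atm = 1780 μatm

pCO2 = 1780 μatm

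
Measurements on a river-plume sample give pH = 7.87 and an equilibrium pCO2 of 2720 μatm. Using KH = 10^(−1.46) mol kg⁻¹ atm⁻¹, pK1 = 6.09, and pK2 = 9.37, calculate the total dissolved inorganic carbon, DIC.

[CO2*] = KH · pCO2 = 10^(−1.46) × 2720×10^-6 = 9.431×10^-5 mol/kg
α₀ = 1/(1 + K1/[H⁺] + K1K2/[H⁺]²) = 1/(1 + 10^+1.78 + 10^+0.28) = 0.01583
DIC = [CO2*]/α₀ = 9.431×10^-5 / 0.01583 = 5.96 mmol/kg

DIC = 5.96 mmol/kg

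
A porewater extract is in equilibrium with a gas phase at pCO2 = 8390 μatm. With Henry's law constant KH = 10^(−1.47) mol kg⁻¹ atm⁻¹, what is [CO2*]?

KH = 10^(−1.47) = 3.388×10^-2 mol kg⁻¹ atm⁻¹
[CO2*] = KH · pCO2 = 3.388×10^-2 × 8390×10^-6 atm = 2.84×10^-4 mol/kg

[CO2*] = 284 μmol/kg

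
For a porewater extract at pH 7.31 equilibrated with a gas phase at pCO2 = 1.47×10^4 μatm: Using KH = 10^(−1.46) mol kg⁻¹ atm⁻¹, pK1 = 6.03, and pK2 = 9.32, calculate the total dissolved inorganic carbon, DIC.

DIC = 10.3 mmol/kg

[CO2*] = KH · pCO2 = 10^(−1.46) × 1.47×10^4×10^-6 = 5.097×10^-4 mol/kg
α₀ = 1/(1 + K1/[H⁺] + K1K2/[H⁺]²) = 1/(1 + 10^+1.28 + 10^-0.73) = 0.04941
DIC = [CO2*]/α₀ = 5.097×10^-4 / 0.04941 = 10.3 mmol/kg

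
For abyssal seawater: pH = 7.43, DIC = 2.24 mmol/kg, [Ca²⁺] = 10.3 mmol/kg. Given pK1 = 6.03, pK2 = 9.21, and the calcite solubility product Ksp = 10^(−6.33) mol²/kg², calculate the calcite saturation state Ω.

Ω = 0.775

α₂ = 1 / (1 + [H⁺]/K2 + [H⁺]²/(K1K2)) = 1 / (1 + 10^+1.78 + 10^+0.38)
   = 1 / (1 + 60.256 + 2.3988) = 1/63.655 = 0.01571
[CO3²⁻] = α₂ × DIC = 0.01571 × 2.24 = 0.03519 mmol/kg
Ksp = 10^(−6.33) = 4.677×10^-7
Ω = [Ca²⁺][CO3²⁻]/Ksp = (10.3×10^-3)(3.519×10^-5) / 4.677×10^-7 = 0.775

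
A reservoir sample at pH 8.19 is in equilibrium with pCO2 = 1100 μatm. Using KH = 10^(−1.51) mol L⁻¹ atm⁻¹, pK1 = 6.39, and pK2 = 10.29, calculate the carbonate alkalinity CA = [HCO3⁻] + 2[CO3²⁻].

[CO2*] = KH · pCO2 = 10^(−1.51) × 1100×10^-6 = 3.399×10^-5 mol/L
α₀ = 1/(1 + K1/[H⁺] + K1K2/[H⁺]²) = 1/(1 + 10^+1.80 + 10^-0.30) = 0.01548
DIC = [CO2*]/α₀ = 3.399×10^-5 / 0.01548 = 2.196 mmol/L
CA = (α₁ + 2α₂)·DIC = (0.9768 + 2×0.007759) × 2.196 = 2.18 mmol/L

CA = 2.18 mmol/L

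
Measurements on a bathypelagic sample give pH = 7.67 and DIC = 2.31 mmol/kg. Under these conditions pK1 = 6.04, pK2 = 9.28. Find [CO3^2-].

[CO3²⁻] = 0.0541 mmol/kg

α₂ = 1 / (1 + [H⁺]/K2 + [H⁺]²/(K1K2)) = 1 / (1 + 10^+1.61 + 10^-0.02)
   = 1 / (1 + 40.738 + 0.95499) = 1/42.693 = 0.02342
[CO3²⁻] = α₂ × DIC = 0.02342 × 2.31 = 0.0541 mmol/kg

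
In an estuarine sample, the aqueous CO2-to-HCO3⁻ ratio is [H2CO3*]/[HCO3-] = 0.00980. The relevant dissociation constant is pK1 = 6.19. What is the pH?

pH = 8.20

From K1 = [H⁺][HCO3-]/[H2CO3*]:  pH = pK1 − log₁₀([H2CO3*]/[HCO3-])
log₁₀(0.00980) = -2.009
pH = 6.19 − (-2.009) = 8.20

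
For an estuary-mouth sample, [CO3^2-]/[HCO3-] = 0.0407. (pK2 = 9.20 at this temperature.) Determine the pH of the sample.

pH = 7.81

From K2 = [H⁺][CO3^2-]/[HCO3-]:  pH = pK2 + log₁₀([CO3^2-]/[HCO3-])
log₁₀(0.0407) = -1.390
pH = 9.20 + (-1.390) = 7.81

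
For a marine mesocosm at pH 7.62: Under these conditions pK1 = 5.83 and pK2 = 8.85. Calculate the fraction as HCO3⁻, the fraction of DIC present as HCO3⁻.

α₁ = 1 / (1 + [H⁺]/K1 + K2/[H⁺]) = 1 / (1 + 10^-1.79 + 10^-1.23)
   = 1 / (1 + 0.016218 + 0.058884) = 1/1.0751 = 0.9301

α₁ = 0.930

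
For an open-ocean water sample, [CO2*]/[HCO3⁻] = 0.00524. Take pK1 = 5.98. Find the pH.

From K1 = [H⁺][HCO3⁻]/[CO2*]:  pH = pK1 − log₁₀([CO2*]/[HCO3⁻])
log₁₀(0.00524) = -2.281
pH = 5.98 − (-2.281) = 8.26

pH = 8.26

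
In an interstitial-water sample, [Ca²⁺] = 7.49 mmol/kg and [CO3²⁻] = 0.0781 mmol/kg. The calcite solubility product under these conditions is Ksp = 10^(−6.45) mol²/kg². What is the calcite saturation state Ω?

Ω = 1.65

Ksp = 10^(−6.45) = 3.548×10^-7
Ω = [Ca²⁺][CO3²⁻]/Ksp = (7.49×10^-3)(0.0781×10^-3) / 3.548×10^-7 = 1.65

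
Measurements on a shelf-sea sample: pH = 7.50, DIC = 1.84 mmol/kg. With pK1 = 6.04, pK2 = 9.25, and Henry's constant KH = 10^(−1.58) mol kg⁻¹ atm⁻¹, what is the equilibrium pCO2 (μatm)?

α₀ = 1 / (1 + K1/[H⁺] + K1K2/[H⁺]²) = 1 / (1 + 10^+1.46 + 10^-0.29)
   = 1 / (1 + 28.840 + 0.51286) = 1/30.353 = 0.03295
[CO2*] = α₀ × DIC = 0.03295 × 1.84 = 0.06062 mmol/kg
pCO2 = [CO2*]/KH = 6.062×10^-5 / 2.630×10^-2 = 2300 μatm

pCO2 = 2300 μatm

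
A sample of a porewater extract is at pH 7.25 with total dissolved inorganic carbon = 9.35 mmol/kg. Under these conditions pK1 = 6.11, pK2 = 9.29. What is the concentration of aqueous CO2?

[CO2*] = 0.626 mmol/kg

α₀ = 1 / (1 + K1/[H⁺] + K1K2/[H⁺]²) = 1 / (1 + 10^+1.14 + 10^-0.90)
   = 1 / (1 + 13.804 + 0.12589) = 1/14.930 = 0.06698
[CO2*] = α₀ × DIC = 0.06698 × 9.35 = 0.626 mmol/kg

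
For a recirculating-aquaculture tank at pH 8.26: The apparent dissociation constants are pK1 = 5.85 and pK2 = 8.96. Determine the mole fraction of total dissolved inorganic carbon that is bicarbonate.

α₁ = 0.831

α₁ = 1 / (1 + [H⁺]/K1 + K2/[H⁺]) = 1 / (1 + 10^-2.41 + 10^-0.70)
   = 1 / (1 + 0.0038905 + 0.19953) = 1/1.2034 = 0.8310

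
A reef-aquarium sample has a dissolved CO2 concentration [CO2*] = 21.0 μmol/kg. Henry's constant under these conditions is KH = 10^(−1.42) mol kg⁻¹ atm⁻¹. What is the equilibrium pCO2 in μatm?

pCO2 = 552 μatm

KH = 10^(−1.42) = 3.802×10^-2 mol kg⁻¹ atm⁻¹
pCO2 = [CO2*]/KH = 21.0×10^-6 / 3.802×10^-2 = 5.52×10^-4 atm = 552 μatm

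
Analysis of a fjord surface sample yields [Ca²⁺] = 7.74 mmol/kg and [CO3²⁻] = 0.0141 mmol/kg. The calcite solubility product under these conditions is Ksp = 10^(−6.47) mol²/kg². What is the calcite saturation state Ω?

Ω = 0.322

Ksp = 10^(−6.47) = 3.388×10^-7
Ω = [Ca²⁺][CO3²⁻]/Ksp = (7.74×10^-3)(0.0141×10^-3) / 3.388×10^-7 = 0.322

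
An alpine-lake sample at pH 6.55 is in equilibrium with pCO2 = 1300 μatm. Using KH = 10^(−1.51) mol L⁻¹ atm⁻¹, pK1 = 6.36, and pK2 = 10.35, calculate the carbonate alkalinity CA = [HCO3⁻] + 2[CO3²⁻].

CA = 0.0622 mmol/L

[CO2*] = KH · pCO2 = 10^(−1.51) × 1300×10^-6 = 4.017×10^-5 mol/L
α₀ = 1/(1 + K1/[H⁺] + K1K2/[H⁺]²) = 1/(1 + 10^+0.19 + 10^-3.61) = 0.3923
DIC = [CO2*]/α₀ = 4.017×10^-5 / 0.3923 = 0.1024 mmol/L
CA = (α₁ + 2α₂)·DIC = (0.6076 + 2×9.630×10^-5) × 0.1024 = 0.0622 mmol/L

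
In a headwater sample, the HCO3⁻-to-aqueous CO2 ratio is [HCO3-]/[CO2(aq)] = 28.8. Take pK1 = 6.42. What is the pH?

pH = 7.88

From K1 = [H⁺][HCO3-]/[CO2(aq)]:  pH = pK1 + log₁₀([HCO3-]/[CO2(aq)])
log₁₀(28.8) = +1.459
pH = 6.42 + (+1.459) = 7.88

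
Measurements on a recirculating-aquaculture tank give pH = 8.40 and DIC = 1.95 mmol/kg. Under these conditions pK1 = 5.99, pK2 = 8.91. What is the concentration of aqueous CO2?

[CO2*] = 5.78 μmol/kg

α₀ = 1 / (1 + K1/[H⁺] + K1K2/[H⁺]²) = 1 / (1 + 10^+2.41 + 10^+1.90)
   = 1 / (1 + 257.04 + 79.433) = 1/337.47 = 0.002963
[CO2*] = α₀ × DIC = 0.002963 × 1.95 = 0.00578 mmol/kg = 5.78 μmol/kg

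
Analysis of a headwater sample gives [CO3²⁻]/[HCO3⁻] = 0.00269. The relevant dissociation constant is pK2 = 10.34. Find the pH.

pH = 7.77

From K2 = [H⁺][CO3²⁻]/[HCO3⁻]:  pH = pK2 + log₁₀([CO3²⁻]/[HCO3⁻])
log₁₀(0.00269) = -2.570
pH = 10.34 + (-2.570) = 7.77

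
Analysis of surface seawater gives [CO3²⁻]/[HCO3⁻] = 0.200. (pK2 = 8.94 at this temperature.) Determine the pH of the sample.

pH = 8.24

From K2 = [H⁺][CO3²⁻]/[HCO3⁻]:  pH = pK2 + log₁₀([CO3²⁻]/[HCO3⁻])
log₁₀(0.200) = -0.699
pH = 8.94 + (-0.699) = 8.24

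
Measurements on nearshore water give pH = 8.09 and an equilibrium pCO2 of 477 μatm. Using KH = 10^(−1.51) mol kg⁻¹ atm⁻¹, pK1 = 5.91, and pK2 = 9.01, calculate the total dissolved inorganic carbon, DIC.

DIC = 2.51 mmol/kg

[CO2*] = KH · pCO2 = 10^(−1.51) × 477×10^-6 = 1.474×10^-5 mol/kg
α₀ = 1/(1 + K1/[H⁺] + K1K2/[H⁺]²) = 1/(1 + 10^+2.18 + 10^+1.26) = 0.005863
DIC = [CO2*]/α₀ = 1.474×10^-5 / 0.005863 = 2.51 mmol/kg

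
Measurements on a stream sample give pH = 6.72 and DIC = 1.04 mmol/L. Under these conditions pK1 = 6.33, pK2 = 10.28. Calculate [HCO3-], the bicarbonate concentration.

α₁ = 1 / (1 + [H⁺]/K1 + K2/[H⁺]) = 1 / (1 + 10^-0.39 + 10^-3.56)
   = 1 / (1 + 0.40738 + 0.00027542) = 1/1.4077 = 0.7104
[HCO3⁻] = α₁ × DIC = 0.7104 × 1.04 = 0.739 mmol/L

[HCO3⁻] = 0.739 mmol/L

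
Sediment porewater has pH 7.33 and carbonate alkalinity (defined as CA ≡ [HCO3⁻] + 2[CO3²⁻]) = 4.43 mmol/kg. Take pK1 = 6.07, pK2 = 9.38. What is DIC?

DIC = 4.63 mmol/kg

CA = [HCO3⁻] + 2[CO3²⁻] = (α₁ + 2α₂)·DIC
At pH 7.33: [H⁺]/K1 = 10^-1.26 = 0.054954, K2/[H⁺] = 10^-2.05 = 0.0089125
α₁ = 1/(1 + 0.054954 + 0.0089125) = 1/1.0639 = 0.9400; α₂ = α₁·K2/[H⁺] = 0.008377
α₁ + 2α₂ = 0.9567
DIC = CA / (α₁ + 2α₂) = 4.43 / 0.9567 = 4.63 mmol/kg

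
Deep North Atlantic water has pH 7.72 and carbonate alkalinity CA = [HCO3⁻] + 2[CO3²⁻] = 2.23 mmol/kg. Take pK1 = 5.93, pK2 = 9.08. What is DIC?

DIC = 2.17 mmol/kg

CA = [HCO3⁻] + 2[CO3²⁻] = (α₁ + 2α₂)·DIC
At pH 7.72: [H⁺]/K1 = 10^-1.79 = 0.016218, K2/[H⁺] = 10^-1.36 = 0.043652
α₁ = 1/(1 + 0.016218 + 0.043652) = 1/1.0599 = 0.9435; α₂ = α₁·K2/[H⁺] = 0.04119
α₁ + 2α₂ = 1.0259
DIC = CA / (α₁ + 2α₂) = 2.23 / 1.0259 = 2.17 mmol/kg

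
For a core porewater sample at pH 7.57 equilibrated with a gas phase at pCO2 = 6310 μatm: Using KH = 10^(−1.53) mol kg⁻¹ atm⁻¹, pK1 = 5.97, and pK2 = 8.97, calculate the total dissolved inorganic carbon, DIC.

[CO2*] = KH · pCO2 = 10^(−1.53) × 6310×10^-6 = 1.862×10^-4 mol/kg
α₀ = 1/(1 + K1/[H⁺] + K1K2/[H⁺]²) = 1/(1 + 10^+1.60 + 10^+0.20) = 0.02359
DIC = [CO2*]/α₀ = 1.862×10^-4 / 0.02359 = 7.89 mmol/kg

DIC = 7.89 mmol/kg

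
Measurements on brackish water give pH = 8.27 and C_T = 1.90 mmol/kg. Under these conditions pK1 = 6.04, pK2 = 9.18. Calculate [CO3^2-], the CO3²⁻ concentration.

α₂ = 1 / (1 + [H⁺]/K2 + [H⁺]²/(K1K2)) = 1 / (1 + 10^+0.91 + 10^-1.32)
   = 1 / (1 + 8.1283 + 0.047863) = 1/9.1762 = 0.1090
[CO3²⁻] = α₂ × DIC = 0.1090 × 1.90 = 0.207 mmol/kg

[CO3²⁻] = 0.207 mmol/kg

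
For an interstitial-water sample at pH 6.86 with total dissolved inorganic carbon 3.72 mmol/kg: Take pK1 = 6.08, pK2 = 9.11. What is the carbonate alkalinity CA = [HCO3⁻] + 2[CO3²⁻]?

CA = 3.21 mmol/kg

CA = [HCO3⁻] + 2[CO3²⁻] = (α₁ + 2α₂)·DIC
At pH 6.86: [H⁺]/K1 = 10^-0.78 = 0.16596, K2/[H⁺] = 10^-2.25 = 0.0056234
α₁ = 1/(1 + 0.16596 + 0.0056234) = 1/1.1716 = 0.8535; α₂ = α₁·K2/[H⁺] = 0.004800
α₁ + 2α₂ = 0.8631
CA = 0.8631 × 3.72 = 3.21 mmol/kg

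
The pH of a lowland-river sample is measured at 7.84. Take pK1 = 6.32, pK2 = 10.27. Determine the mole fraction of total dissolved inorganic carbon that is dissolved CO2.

α₀ = 0.0292

α₀ = 1 / (1 + K1/[H⁺] + K1K2/[H⁺]²) = 1 / (1 + 10^+1.52 + 10^-0.91)
   = 1 / (1 + 33.113 + 0.12303) = 1/34.236 = 0.02921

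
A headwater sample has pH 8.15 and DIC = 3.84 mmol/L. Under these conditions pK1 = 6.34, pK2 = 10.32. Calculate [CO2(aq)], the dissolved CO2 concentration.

[CO2*] = 0.0582 mmol/L

α₀ = 1 / (1 + K1/[H⁺] + K1K2/[H⁺]²) = 1 / (1 + 10^+1.81 + 10^-0.36)
   = 1 / (1 + 64.565 + 0.43652) = 1/66.002 = 0.01515
[CO2*] = α₀ × DIC = 0.01515 × 3.84 = 0.0582 mmol/L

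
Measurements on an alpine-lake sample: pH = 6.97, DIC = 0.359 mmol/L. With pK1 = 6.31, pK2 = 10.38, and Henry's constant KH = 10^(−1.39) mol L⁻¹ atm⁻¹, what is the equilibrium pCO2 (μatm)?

pCO2 = 1580 μatm

α₀ = 1 / (1 + K1/[H⁺] + K1K2/[H⁺]²) = 1 / (1 + 10^+0.66 + 10^-2.75)
   = 1 / (1 + 4.5709 + 0.0017783) = 1/5.5727 = 0.1794
[CO2*] = α₀ × DIC = 0.1794 × 0.359 = 0.06442 mmol/L
pCO2 = [CO2*]/KH = 6.442×10^-5 / 4.074×10^-2 = 1580 μatm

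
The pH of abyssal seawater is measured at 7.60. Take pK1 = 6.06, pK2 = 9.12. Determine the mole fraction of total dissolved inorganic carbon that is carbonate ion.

α₂ = 1 / (1 + [H⁺]/K2 + [H⁺]²/(K1K2)) = 1 / (1 + 10^+1.52 + 10^-0.02)
   = 1 / (1 + 33.113 + 0.95499) = 1/35.068 = 0.02852

α₂ = 0.0285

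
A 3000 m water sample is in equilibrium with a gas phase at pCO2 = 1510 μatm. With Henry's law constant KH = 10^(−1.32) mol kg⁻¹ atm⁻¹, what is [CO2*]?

[CO2*] = 72.3 μmol/kg

KH = 10^(−1.32) = 4.786×10^-2 mol kg⁻¹ atm⁻¹
[CO2*] = KH · pCO2 = 4.786×10^-2 × 1510×10^-6 atm = 7.23×10^-5 mol/kg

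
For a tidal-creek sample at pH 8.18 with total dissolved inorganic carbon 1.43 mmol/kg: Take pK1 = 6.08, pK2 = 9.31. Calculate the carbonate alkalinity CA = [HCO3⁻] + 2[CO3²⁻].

CA = [HCO3⁻] + 2[CO3²⁻] = (α₁ + 2α₂)·DIC
At pH 8.18: [H⁺]/K1 = 10^-2.10 = 0.0079433, K2/[H⁺] = 10^-1.13 = 0.074131
α₁ = 1/(1 + 0.0079433 + 0.074131) = 1/1.0821 = 0.9242; α₂ = α₁·K2/[H⁺] = 0.06851
α₁ + 2α₂ = 1.0612
CA = 1.0612 × 1.43 = 1.52 mmol/kg

CA = 1.52 mmol/kg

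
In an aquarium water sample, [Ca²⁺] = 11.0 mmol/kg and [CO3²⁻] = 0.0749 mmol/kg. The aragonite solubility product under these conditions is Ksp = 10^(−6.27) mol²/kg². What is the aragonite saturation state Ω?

Ω = 1.53

Ksp = 10^(−6.27) = 5.370×10^-7
Ω = [Ca²⁺][CO3²⁻]/Ksp = (11.0×10^-3)(0.0749×10^-3) / 5.370×10^-7 = 1.53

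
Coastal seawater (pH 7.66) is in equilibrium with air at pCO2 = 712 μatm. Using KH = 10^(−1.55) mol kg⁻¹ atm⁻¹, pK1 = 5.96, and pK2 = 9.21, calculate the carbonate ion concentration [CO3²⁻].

[CO2*] = KH · pCO2 = 10^(−1.55) × 712×10^-6 = 2.007×10^-5 mol/kg
α₀ = 1/(1 + K1/[H⁺] + K1K2/[H⁺]²) = 1/(1 + 10^+1.70 + 10^+0.15) = 0.01904
DIC = [CO2*]/α₀ = 2.007×10^-5 / 0.01904 = 1.054 mmol/kg
[CO3²⁻] = α₂·DIC; α₂ = 0.02689, so [CO3²⁻] = 0.02689 × 1.054 = 0.0283 mmol/kg

[CO3²⁻] = 0.0283 mmol/kg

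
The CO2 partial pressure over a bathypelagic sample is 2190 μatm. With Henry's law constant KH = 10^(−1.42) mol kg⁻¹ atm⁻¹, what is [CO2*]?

[CO2*] = 83.3 μmol/kg

KH = 10^(−1.42) = 3.802×10^-2 mol kg⁻¹ atm⁻¹
[CO2*] = KH · pCO2 = 3.802×10^-2 × 2190×10^-6 atm = 8.33×10^-5 mol/kg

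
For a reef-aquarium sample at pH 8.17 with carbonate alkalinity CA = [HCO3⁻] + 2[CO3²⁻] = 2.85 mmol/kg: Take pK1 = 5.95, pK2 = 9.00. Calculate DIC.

CA = [HCO3⁻] + 2[CO3²⁻] = (α₁ + 2α₂)·DIC
At pH 8.17: [H⁺]/K1 = 10^-2.22 = 0.0060256, K2/[H⁺] = 10^-0.83 = 0.14791
α₁ = 1/(1 + 0.0060256 + 0.14791) = 1/1.1539 = 0.8666; α₂ = α₁·K2/[H⁺] = 0.1282
α₁ + 2α₂ = 1.1230
DIC = CA / (α₁ + 2α₂) = 2.85 / 1.1230 = 2.54 mmol/kg

DIC = 2.54 mmol/kg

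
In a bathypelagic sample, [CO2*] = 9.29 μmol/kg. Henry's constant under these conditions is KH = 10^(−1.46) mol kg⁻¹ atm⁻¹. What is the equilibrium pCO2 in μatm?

KH = 10^(−1.46) = 3.467×10^-2 mol kg⁻¹ atm⁻¹
pCO2 = [CO2*]/KH = 9.29×10^-6 / 3.467×10^-2 = 2.68×10^-4 atm = 268 μatm

pCO2 = 268 μatm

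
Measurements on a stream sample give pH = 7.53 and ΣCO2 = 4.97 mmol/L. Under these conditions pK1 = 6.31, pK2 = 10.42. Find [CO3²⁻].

α₂ = 1 / (1 + [H⁺]/K2 + [H⁺]²/(K1K2)) = 1 / (1 + 10^+2.89 + 10^+1.67)
   = 1 / (1 + 776.25 + 46.774) = 1/824.02 = 0.001214
[CO3²⁻] = α₂ × DIC = 0.001214 × 4.97 = 0.00603 mmol/L = 6.03 μmol/L

[CO3²⁻] = 6.03 μmol/L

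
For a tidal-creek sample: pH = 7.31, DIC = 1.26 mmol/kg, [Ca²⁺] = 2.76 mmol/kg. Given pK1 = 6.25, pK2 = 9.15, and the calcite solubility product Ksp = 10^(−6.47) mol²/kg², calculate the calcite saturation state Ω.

Ω = 0.135

α₂ = 1 / (1 + [H⁺]/K2 + [H⁺]²/(K1K2)) = 1 / (1 + 10^+1.84 + 10^+0.78)
   = 1 / (1 + 69.183 + 6.0256) = 1/76.209 = 0.01312
[CO3²⁻] = α₂ × DIC = 0.01312 × 1.26 = 0.01653 mmol/kg = 16.53 μmol/kg
Ksp = 10^(−6.47) = 3.388×10^-7
Ω = [Ca²⁺][CO3²⁻]/Ksp = (2.76×10^-3)(1.653×10^-5) / 3.388×10^-7 = 0.135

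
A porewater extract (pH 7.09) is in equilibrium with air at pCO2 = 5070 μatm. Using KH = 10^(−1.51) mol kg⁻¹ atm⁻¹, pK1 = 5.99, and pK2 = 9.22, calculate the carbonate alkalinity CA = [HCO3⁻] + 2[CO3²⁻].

[CO2*] = KH · pCO2 = 10^(−1.51) × 5070×10^-6 = 1.567×10^-4 mol/kg
α₀ = 1/(1 + K1/[H⁺] + K1K2/[H⁺]²) = 1/(1 + 10^+1.10 + 10^-1.03) = 0.07309
DIC = [CO2*]/α₀ = 1.567×10^-4 / 0.07309 = 2.144 mmol/kg
CA = (α₁ + 2α₂)·DIC = (0.9201 + 2×0.006821) × 2.144 = 2.00 mmol/kg

CA = 2.00 mmol/kg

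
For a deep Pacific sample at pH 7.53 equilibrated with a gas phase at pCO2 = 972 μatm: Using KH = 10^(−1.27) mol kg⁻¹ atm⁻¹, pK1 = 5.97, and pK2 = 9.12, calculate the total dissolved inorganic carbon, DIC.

DIC = 2.00 mmol/kg

[CO2*] = KH · pCO2 = 10^(−1.27) × 972×10^-6 = 5.220×10^-5 mol/kg
α₀ = 1/(1 + K1/[H⁺] + K1K2/[H⁺]²) = 1/(1 + 10^+1.56 + 10^-0.03) = 0.02615
DIC = [CO2*]/α₀ = 5.220×10^-5 / 0.02615 = 2.00 mmol/kg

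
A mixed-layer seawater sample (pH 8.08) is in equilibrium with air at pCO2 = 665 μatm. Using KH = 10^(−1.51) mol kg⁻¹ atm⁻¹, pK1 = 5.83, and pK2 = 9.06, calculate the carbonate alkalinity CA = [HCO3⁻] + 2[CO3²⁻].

CA = 4.42 mmol/kg

[CO2*] = KH · pCO2 = 10^(−1.51) × 665×10^-6 = 2.055×10^-5 mol/kg
α₀ = 1/(1 + K1/[H⁺] + K1K2/[H⁺]²) = 1/(1 + 10^+2.25 + 10^+1.27) = 0.005065
DIC = [CO2*]/α₀ = 2.055×10^-5 / 0.005065 = 4.058 mmol/kg
CA = (α₁ + 2α₂)·DIC = (0.9006 + 2×0.09431) × 4.058 = 4.42 mmol/kg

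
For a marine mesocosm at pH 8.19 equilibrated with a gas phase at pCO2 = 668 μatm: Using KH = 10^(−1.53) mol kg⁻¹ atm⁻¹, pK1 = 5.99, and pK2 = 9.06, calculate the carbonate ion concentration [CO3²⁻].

[CO3²⁻] = 0.421 mmol/kg

[CO2*] = KH · pCO2 = 10^(−1.53) × 668×10^-6 = 1.971×10^-5 mol/kg
α₀ = 1/(1 + K1/[H⁺] + K1K2/[H⁺]²) = 1/(1 + 10^+2.20 + 10^+1.33) = 0.005529
DIC = [CO2*]/α₀ = 1.971×10^-5 / 0.005529 = 3.566 mmol/kg
[CO3²⁻] = α₂·DIC; α₂ = 0.1182, so [CO3²⁻] = 0.1182 × 3.566 = 0.421 mmol/kg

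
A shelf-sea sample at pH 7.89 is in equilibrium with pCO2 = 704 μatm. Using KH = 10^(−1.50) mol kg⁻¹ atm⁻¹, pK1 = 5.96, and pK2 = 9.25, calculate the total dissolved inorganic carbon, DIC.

DIC = 2.00 mmol/kg

[CO2*] = KH · pCO2 = 10^(−1.50) × 704×10^-6 = 2.226×10^-5 mol/kg
α₀ = 1/(1 + K1/[H⁺] + K1K2/[H⁺]²) = 1/(1 + 10^+1.93 + 10^+0.57) = 0.01113
DIC = [CO2*]/α₀ = 2.226×10^-5 / 0.01113 = 2.00 mmol/kg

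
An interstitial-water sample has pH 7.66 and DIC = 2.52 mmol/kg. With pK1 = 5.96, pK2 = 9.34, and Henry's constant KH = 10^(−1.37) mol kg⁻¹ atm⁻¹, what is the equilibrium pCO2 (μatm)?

α₀ = 1 / (1 + K1/[H⁺] + K1K2/[H⁺]²) = 1 / (1 + 10^+1.70 + 10^+0.02)
   = 1 / (1 + 50.119 + 1.0471) = 1/52.166 = 0.01917
[CO2*] = α₀ × DIC = 0.01917 × 2.52 = 0.04831 mmol/kg
pCO2 = [CO2*]/KH = 4.831×10^-5 / 4.266×10^-2 = 1130 μatm

pCO2 = 1130 μatm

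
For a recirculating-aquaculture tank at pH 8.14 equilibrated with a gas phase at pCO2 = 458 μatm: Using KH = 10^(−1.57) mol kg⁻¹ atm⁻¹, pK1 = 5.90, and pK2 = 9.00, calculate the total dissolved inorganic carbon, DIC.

DIC = 2.45 mmol/kg

[CO2*] = KH · pCO2 = 10^(−1.57) × 458×10^-6 = 1.233×10^-5 mol/kg
α₀ = 1/(1 + K1/[H⁺] + K1K2/[H⁺]²) = 1/(1 + 10^+2.24 + 10^+1.38) = 0.005031
DIC = [CO2*]/α₀ = 1.233×10^-5 / 0.005031 = 2.45 mmol/kg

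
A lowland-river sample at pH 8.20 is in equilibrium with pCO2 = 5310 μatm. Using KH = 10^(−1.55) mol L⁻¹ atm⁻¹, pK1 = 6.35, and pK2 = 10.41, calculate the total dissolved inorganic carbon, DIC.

[CO2*] = KH · pCO2 = 10^(−1.55) × 5310×10^-6 = 1.497×10^-4 mol/L
α₀ = 1/(1 + K1/[H⁺] + K1K2/[H⁺]²) = 1/(1 + 10^+1.85 + 10^-0.36) = 0.01384
DIC = [CO2*]/α₀ = 1.497×10^-4 / 0.01384 = 10.8 mmol/L

DIC = 10.8 mmol/L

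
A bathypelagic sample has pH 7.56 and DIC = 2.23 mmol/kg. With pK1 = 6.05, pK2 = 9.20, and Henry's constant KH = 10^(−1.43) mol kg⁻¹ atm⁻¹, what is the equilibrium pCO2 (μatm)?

pCO2 = 1760 μatm

α₀ = 1 / (1 + K1/[H⁺] + K1K2/[H⁺]²) = 1 / (1 + 10^+1.51 + 10^-0.13)
   = 1 / (1 + 32.359 + 0.74131) = 1/34.101 = 0.02932
[CO2*] = α₀ × DIC = 0.02932 × 2.23 = 0.06539 mmol/kg
pCO2 = [CO2*]/KH = 6.539×10^-5 / 3.715×10^-2 = 1760 μatm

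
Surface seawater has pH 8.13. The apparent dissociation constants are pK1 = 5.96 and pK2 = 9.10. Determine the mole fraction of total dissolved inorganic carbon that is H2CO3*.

α₀ = 0.00607

α₀ = 1 / (1 + K1/[H⁺] + K1K2/[H⁺]²) = 1 / (1 + 10^+2.17 + 10^+1.20)
   = 1 / (1 + 147.91 + 15.849) = 1/164.76 = 0.006069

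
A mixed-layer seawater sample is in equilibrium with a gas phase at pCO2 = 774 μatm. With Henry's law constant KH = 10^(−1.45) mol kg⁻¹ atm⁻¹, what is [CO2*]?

[CO2*] = 27.5 μmol/kg

KH = 10^(−1.45) = 3.548×10^-2 mol kg⁻¹ atm⁻¹
[CO2*] = KH · pCO2 = 3.548×10^-2 × 774×10^-6 atm = 2.75×10^-5 mol/kg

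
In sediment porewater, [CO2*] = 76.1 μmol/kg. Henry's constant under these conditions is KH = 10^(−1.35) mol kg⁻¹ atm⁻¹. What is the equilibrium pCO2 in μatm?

KH = 10^(−1.35) = 4.467×10^-2 mol kg⁻¹ atm⁻¹
pCO2 = [CO2*]/KH = 76.1×10^-6 / 4.467×10^-2 = 1.70×10^-3 atm = 1700 μatm

pCO2 = 1700 μatm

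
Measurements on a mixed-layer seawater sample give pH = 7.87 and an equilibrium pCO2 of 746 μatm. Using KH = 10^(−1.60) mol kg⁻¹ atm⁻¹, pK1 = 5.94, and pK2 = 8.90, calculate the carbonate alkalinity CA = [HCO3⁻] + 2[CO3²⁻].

CA = 1.89 mmol/kg

[CO2*] = KH · pCO2 = 10^(−1.60) × 746×10^-6 = 1.874×10^-5 mol/kg
α₀ = 1/(1 + K1/[H⁺] + K1K2/[H⁺]²) = 1/(1 + 10^+1.93 + 10^+0.90) = 0.01063
DIC = [CO2*]/α₀ = 1.874×10^-5 / 0.01063 = 1.763 mmol/kg
CA = (α₁ + 2α₂)·DIC = (0.9049 + 2×0.08445) × 1.763 = 1.89 mmol/kg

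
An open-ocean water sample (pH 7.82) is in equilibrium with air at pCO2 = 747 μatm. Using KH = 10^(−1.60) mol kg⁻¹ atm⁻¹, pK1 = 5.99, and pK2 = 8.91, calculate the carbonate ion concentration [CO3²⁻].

[CO3²⁻] = 0.103 mmol/kg

[CO2*] = KH · pCO2 = 10^(−1.60) × 747×10^-6 = 1.876×10^-5 mol/kg
α₀ = 1/(1 + K1/[H⁺] + K1K2/[H⁺]²) = 1/(1 + 10^+1.83 + 10^+0.74) = 0.01349
DIC = [CO2*]/α₀ = 1.876×10^-5 / 0.01349 = 1.390 mmol/kg
[CO3²⁻] = α₂·DIC; α₂ = 0.07416, so [CO3²⁻] = 0.07416 × 1.390 = 0.103 mmol/kg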